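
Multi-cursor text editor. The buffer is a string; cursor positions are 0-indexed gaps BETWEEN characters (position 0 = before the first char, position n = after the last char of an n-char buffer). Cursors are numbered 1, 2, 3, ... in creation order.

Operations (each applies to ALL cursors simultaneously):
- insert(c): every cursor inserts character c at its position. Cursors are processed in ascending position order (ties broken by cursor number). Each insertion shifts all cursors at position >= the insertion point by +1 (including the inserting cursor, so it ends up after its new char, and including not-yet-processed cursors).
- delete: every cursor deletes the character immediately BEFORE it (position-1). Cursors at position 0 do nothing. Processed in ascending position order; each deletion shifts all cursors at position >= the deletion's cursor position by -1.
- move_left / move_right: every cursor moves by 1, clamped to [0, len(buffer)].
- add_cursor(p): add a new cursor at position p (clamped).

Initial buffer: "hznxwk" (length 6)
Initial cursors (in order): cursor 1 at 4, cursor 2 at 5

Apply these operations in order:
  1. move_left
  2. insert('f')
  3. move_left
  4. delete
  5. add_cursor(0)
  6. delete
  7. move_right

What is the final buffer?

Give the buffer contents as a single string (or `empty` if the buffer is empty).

After op 1 (move_left): buffer="hznxwk" (len 6), cursors c1@3 c2@4, authorship ......
After op 2 (insert('f')): buffer="hznfxfwk" (len 8), cursors c1@4 c2@6, authorship ...1.2..
After op 3 (move_left): buffer="hznfxfwk" (len 8), cursors c1@3 c2@5, authorship ...1.2..
After op 4 (delete): buffer="hzffwk" (len 6), cursors c1@2 c2@3, authorship ..12..
After op 5 (add_cursor(0)): buffer="hzffwk" (len 6), cursors c3@0 c1@2 c2@3, authorship ..12..
After op 6 (delete): buffer="hfwk" (len 4), cursors c3@0 c1@1 c2@1, authorship .2..
After op 7 (move_right): buffer="hfwk" (len 4), cursors c3@1 c1@2 c2@2, authorship .2..

Answer: hfwk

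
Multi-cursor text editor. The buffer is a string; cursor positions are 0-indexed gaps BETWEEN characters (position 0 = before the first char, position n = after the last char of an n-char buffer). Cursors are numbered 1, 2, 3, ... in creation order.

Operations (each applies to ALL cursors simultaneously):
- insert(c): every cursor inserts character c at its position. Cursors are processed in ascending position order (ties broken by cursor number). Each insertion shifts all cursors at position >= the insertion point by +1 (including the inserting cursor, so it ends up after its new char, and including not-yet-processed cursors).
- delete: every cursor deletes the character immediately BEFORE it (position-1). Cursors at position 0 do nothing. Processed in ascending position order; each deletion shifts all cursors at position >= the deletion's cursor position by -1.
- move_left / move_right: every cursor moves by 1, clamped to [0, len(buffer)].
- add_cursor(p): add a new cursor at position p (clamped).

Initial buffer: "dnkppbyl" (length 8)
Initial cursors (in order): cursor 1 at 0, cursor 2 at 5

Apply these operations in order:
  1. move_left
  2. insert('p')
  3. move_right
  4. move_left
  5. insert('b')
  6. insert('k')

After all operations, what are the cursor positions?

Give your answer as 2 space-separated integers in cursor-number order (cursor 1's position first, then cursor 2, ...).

Answer: 3 10

Derivation:
After op 1 (move_left): buffer="dnkppbyl" (len 8), cursors c1@0 c2@4, authorship ........
After op 2 (insert('p')): buffer="pdnkpppbyl" (len 10), cursors c1@1 c2@6, authorship 1....2....
After op 3 (move_right): buffer="pdnkpppbyl" (len 10), cursors c1@2 c2@7, authorship 1....2....
After op 4 (move_left): buffer="pdnkpppbyl" (len 10), cursors c1@1 c2@6, authorship 1....2....
After op 5 (insert('b')): buffer="pbdnkppbpbyl" (len 12), cursors c1@2 c2@8, authorship 11....22....
After op 6 (insert('k')): buffer="pbkdnkppbkpbyl" (len 14), cursors c1@3 c2@10, authorship 111....222....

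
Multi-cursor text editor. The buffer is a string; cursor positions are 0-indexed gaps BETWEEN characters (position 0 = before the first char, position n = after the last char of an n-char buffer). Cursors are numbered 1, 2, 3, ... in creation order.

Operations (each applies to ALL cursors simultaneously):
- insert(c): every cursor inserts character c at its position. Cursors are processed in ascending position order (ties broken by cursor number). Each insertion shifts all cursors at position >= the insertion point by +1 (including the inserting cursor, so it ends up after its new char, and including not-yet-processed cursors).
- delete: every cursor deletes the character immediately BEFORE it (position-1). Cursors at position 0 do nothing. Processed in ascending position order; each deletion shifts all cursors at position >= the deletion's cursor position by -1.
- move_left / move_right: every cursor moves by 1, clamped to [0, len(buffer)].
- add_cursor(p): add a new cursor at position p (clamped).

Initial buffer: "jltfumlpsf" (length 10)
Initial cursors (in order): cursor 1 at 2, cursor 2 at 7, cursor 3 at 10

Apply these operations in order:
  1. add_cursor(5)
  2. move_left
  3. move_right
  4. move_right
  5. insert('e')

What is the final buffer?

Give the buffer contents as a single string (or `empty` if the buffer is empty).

Answer: jltefumelpesfe

Derivation:
After op 1 (add_cursor(5)): buffer="jltfumlpsf" (len 10), cursors c1@2 c4@5 c2@7 c3@10, authorship ..........
After op 2 (move_left): buffer="jltfumlpsf" (len 10), cursors c1@1 c4@4 c2@6 c3@9, authorship ..........
After op 3 (move_right): buffer="jltfumlpsf" (len 10), cursors c1@2 c4@5 c2@7 c3@10, authorship ..........
After op 4 (move_right): buffer="jltfumlpsf" (len 10), cursors c1@3 c4@6 c2@8 c3@10, authorship ..........
After op 5 (insert('e')): buffer="jltefumelpesfe" (len 14), cursors c1@4 c4@8 c2@11 c3@14, authorship ...1...4..2..3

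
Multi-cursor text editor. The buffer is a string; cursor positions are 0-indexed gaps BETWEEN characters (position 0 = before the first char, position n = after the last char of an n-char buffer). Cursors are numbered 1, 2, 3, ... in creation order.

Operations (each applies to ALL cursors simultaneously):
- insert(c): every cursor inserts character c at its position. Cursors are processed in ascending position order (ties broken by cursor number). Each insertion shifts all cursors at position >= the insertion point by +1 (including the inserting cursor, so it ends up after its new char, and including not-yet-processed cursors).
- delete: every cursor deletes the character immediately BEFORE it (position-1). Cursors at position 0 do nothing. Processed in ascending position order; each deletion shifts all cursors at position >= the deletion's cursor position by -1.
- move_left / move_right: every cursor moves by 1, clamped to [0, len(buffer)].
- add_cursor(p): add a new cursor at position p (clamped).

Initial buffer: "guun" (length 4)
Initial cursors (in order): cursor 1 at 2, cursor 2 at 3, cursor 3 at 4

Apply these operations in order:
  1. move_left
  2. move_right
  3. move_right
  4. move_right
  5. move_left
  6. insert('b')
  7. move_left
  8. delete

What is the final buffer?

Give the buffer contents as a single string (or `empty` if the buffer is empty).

After op 1 (move_left): buffer="guun" (len 4), cursors c1@1 c2@2 c3@3, authorship ....
After op 2 (move_right): buffer="guun" (len 4), cursors c1@2 c2@3 c3@4, authorship ....
After op 3 (move_right): buffer="guun" (len 4), cursors c1@3 c2@4 c3@4, authorship ....
After op 4 (move_right): buffer="guun" (len 4), cursors c1@4 c2@4 c3@4, authorship ....
After op 5 (move_left): buffer="guun" (len 4), cursors c1@3 c2@3 c3@3, authorship ....
After op 6 (insert('b')): buffer="guubbbn" (len 7), cursors c1@6 c2@6 c3@6, authorship ...123.
After op 7 (move_left): buffer="guubbbn" (len 7), cursors c1@5 c2@5 c3@5, authorship ...123.
After op 8 (delete): buffer="gubn" (len 4), cursors c1@2 c2@2 c3@2, authorship ..3.

Answer: gubn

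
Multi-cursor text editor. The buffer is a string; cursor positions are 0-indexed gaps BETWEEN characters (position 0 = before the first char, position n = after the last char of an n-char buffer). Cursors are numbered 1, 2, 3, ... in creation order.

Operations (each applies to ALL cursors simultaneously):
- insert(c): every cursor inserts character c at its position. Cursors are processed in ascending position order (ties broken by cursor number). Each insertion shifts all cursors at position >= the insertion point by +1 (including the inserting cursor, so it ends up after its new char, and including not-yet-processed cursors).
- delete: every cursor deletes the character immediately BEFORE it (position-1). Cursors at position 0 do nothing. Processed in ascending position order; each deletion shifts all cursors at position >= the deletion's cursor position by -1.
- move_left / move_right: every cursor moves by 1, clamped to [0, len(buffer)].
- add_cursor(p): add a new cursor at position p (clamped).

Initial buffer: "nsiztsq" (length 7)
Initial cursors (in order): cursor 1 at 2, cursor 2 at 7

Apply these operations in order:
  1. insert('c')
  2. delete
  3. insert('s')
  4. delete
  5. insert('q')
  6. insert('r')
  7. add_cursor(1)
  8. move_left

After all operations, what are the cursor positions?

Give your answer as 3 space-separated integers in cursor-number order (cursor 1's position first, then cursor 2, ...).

After op 1 (insert('c')): buffer="nsciztsqc" (len 9), cursors c1@3 c2@9, authorship ..1.....2
After op 2 (delete): buffer="nsiztsq" (len 7), cursors c1@2 c2@7, authorship .......
After op 3 (insert('s')): buffer="nssiztsqs" (len 9), cursors c1@3 c2@9, authorship ..1.....2
After op 4 (delete): buffer="nsiztsq" (len 7), cursors c1@2 c2@7, authorship .......
After op 5 (insert('q')): buffer="nsqiztsqq" (len 9), cursors c1@3 c2@9, authorship ..1.....2
After op 6 (insert('r')): buffer="nsqriztsqqr" (len 11), cursors c1@4 c2@11, authorship ..11.....22
After op 7 (add_cursor(1)): buffer="nsqriztsqqr" (len 11), cursors c3@1 c1@4 c2@11, authorship ..11.....22
After op 8 (move_left): buffer="nsqriztsqqr" (len 11), cursors c3@0 c1@3 c2@10, authorship ..11.....22

Answer: 3 10 0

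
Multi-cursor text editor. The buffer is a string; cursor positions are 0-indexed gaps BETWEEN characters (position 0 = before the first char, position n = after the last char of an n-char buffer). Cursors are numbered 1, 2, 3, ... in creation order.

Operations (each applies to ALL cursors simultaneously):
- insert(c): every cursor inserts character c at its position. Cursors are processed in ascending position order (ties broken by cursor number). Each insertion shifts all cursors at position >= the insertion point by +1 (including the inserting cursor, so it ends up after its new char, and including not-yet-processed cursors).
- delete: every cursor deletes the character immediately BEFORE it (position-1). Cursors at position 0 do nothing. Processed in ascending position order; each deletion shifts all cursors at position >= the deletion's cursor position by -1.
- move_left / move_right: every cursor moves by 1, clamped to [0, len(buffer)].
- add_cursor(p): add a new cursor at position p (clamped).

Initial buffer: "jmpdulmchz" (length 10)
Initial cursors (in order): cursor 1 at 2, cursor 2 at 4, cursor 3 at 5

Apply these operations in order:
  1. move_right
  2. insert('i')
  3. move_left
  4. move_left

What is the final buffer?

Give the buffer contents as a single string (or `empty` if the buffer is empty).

After op 1 (move_right): buffer="jmpdulmchz" (len 10), cursors c1@3 c2@5 c3@6, authorship ..........
After op 2 (insert('i')): buffer="jmpiduilimchz" (len 13), cursors c1@4 c2@7 c3@9, authorship ...1..2.3....
After op 3 (move_left): buffer="jmpiduilimchz" (len 13), cursors c1@3 c2@6 c3@8, authorship ...1..2.3....
After op 4 (move_left): buffer="jmpiduilimchz" (len 13), cursors c1@2 c2@5 c3@7, authorship ...1..2.3....

Answer: jmpiduilimchz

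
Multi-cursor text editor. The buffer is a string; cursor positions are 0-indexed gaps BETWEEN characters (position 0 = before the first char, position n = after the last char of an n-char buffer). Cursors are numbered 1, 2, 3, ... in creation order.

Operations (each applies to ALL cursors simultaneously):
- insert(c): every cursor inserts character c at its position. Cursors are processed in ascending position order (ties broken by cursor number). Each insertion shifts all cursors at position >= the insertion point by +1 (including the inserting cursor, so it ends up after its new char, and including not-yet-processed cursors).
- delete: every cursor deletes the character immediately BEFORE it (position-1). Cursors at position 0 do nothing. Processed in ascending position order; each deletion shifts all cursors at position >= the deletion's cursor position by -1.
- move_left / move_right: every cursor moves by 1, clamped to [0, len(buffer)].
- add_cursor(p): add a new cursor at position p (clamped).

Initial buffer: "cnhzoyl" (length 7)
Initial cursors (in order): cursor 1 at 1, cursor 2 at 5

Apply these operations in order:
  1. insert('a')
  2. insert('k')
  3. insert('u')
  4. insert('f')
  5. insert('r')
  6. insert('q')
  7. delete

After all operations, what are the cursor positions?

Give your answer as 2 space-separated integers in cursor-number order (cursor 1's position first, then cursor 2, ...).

After op 1 (insert('a')): buffer="canhzoayl" (len 9), cursors c1@2 c2@7, authorship .1....2..
After op 2 (insert('k')): buffer="caknhzoakyl" (len 11), cursors c1@3 c2@9, authorship .11....22..
After op 3 (insert('u')): buffer="cakunhzoakuyl" (len 13), cursors c1@4 c2@11, authorship .111....222..
After op 4 (insert('f')): buffer="cakufnhzoakufyl" (len 15), cursors c1@5 c2@13, authorship .1111....2222..
After op 5 (insert('r')): buffer="cakufrnhzoakufryl" (len 17), cursors c1@6 c2@15, authorship .11111....22222..
After op 6 (insert('q')): buffer="cakufrqnhzoakufrqyl" (len 19), cursors c1@7 c2@17, authorship .111111....222222..
After op 7 (delete): buffer="cakufrnhzoakufryl" (len 17), cursors c1@6 c2@15, authorship .11111....22222..

Answer: 6 15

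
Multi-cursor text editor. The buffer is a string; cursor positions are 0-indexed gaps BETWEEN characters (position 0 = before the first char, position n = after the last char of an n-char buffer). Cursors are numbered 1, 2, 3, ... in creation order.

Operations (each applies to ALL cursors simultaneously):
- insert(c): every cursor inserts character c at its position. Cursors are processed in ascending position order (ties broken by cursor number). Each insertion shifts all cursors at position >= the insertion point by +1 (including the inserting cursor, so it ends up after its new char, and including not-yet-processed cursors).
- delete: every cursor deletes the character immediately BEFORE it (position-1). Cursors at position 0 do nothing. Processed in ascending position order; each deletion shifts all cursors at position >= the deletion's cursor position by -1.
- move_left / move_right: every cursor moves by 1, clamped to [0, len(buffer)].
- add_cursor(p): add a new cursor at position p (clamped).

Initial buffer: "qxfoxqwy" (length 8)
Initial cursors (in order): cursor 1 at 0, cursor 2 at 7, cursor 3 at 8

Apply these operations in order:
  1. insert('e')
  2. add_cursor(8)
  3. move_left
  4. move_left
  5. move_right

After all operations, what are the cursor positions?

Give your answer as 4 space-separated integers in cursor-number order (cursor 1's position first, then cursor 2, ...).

After op 1 (insert('e')): buffer="eqxfoxqweye" (len 11), cursors c1@1 c2@9 c3@11, authorship 1.......2.3
After op 2 (add_cursor(8)): buffer="eqxfoxqweye" (len 11), cursors c1@1 c4@8 c2@9 c3@11, authorship 1.......2.3
After op 3 (move_left): buffer="eqxfoxqweye" (len 11), cursors c1@0 c4@7 c2@8 c3@10, authorship 1.......2.3
After op 4 (move_left): buffer="eqxfoxqweye" (len 11), cursors c1@0 c4@6 c2@7 c3@9, authorship 1.......2.3
After op 5 (move_right): buffer="eqxfoxqweye" (len 11), cursors c1@1 c4@7 c2@8 c3@10, authorship 1.......2.3

Answer: 1 8 10 7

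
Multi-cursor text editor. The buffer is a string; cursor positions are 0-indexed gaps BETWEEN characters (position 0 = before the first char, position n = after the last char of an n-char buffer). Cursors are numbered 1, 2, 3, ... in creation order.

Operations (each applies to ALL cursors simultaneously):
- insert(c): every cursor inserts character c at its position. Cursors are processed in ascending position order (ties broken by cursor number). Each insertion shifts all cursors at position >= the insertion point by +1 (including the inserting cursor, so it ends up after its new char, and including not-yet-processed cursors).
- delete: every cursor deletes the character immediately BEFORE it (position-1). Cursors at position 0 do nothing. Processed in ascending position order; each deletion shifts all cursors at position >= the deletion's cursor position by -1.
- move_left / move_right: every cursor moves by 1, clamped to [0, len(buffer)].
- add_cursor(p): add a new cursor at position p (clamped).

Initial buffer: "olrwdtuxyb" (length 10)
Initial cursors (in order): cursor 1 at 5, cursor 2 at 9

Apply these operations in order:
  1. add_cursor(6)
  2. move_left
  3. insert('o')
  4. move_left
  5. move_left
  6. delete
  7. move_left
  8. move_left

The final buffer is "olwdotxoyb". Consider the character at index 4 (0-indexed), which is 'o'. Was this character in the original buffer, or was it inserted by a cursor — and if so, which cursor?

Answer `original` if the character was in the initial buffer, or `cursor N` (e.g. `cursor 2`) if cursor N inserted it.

Answer: cursor 3

Derivation:
After op 1 (add_cursor(6)): buffer="olrwdtuxyb" (len 10), cursors c1@5 c3@6 c2@9, authorship ..........
After op 2 (move_left): buffer="olrwdtuxyb" (len 10), cursors c1@4 c3@5 c2@8, authorship ..........
After op 3 (insert('o')): buffer="olrwodotuxoyb" (len 13), cursors c1@5 c3@7 c2@11, authorship ....1.3...2..
After op 4 (move_left): buffer="olrwodotuxoyb" (len 13), cursors c1@4 c3@6 c2@10, authorship ....1.3...2..
After op 5 (move_left): buffer="olrwodotuxoyb" (len 13), cursors c1@3 c3@5 c2@9, authorship ....1.3...2..
After op 6 (delete): buffer="olwdotxoyb" (len 10), cursors c1@2 c3@3 c2@6, authorship ....3..2..
After op 7 (move_left): buffer="olwdotxoyb" (len 10), cursors c1@1 c3@2 c2@5, authorship ....3..2..
After op 8 (move_left): buffer="olwdotxoyb" (len 10), cursors c1@0 c3@1 c2@4, authorship ....3..2..
Authorship (.=original, N=cursor N): . . . . 3 . . 2 . .
Index 4: author = 3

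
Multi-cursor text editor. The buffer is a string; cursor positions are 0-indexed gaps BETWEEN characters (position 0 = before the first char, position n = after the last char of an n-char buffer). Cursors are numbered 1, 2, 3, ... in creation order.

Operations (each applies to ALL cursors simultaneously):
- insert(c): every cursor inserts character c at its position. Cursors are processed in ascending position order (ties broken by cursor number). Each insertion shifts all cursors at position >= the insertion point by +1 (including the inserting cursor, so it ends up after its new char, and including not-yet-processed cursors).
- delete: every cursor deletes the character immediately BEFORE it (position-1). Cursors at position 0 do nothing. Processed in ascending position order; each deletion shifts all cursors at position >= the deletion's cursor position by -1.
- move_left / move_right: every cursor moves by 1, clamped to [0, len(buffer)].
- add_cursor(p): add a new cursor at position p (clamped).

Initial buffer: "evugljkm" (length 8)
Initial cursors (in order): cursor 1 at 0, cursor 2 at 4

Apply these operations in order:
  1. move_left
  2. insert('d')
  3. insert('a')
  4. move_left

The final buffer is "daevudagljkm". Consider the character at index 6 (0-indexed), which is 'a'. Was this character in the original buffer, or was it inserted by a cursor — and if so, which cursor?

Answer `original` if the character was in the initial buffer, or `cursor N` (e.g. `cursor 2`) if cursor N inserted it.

Answer: cursor 2

Derivation:
After op 1 (move_left): buffer="evugljkm" (len 8), cursors c1@0 c2@3, authorship ........
After op 2 (insert('d')): buffer="devudgljkm" (len 10), cursors c1@1 c2@5, authorship 1...2.....
After op 3 (insert('a')): buffer="daevudagljkm" (len 12), cursors c1@2 c2@7, authorship 11...22.....
After op 4 (move_left): buffer="daevudagljkm" (len 12), cursors c1@1 c2@6, authorship 11...22.....
Authorship (.=original, N=cursor N): 1 1 . . . 2 2 . . . . .
Index 6: author = 2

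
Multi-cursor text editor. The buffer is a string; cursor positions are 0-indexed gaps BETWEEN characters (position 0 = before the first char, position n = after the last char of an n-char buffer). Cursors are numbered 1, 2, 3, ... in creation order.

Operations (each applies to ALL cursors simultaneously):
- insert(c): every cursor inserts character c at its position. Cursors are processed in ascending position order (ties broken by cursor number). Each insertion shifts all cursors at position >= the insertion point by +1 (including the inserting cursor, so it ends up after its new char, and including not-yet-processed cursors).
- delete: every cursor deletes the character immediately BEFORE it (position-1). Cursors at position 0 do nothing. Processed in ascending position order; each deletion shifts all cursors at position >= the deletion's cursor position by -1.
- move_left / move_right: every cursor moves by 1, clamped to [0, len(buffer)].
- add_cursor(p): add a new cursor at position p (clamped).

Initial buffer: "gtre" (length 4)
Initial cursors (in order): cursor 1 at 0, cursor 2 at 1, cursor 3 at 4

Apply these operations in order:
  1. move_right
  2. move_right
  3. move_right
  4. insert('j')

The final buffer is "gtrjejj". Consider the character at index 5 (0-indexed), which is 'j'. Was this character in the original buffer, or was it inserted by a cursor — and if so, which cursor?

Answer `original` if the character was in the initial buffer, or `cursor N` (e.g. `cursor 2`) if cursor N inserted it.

Answer: cursor 2

Derivation:
After op 1 (move_right): buffer="gtre" (len 4), cursors c1@1 c2@2 c3@4, authorship ....
After op 2 (move_right): buffer="gtre" (len 4), cursors c1@2 c2@3 c3@4, authorship ....
After op 3 (move_right): buffer="gtre" (len 4), cursors c1@3 c2@4 c3@4, authorship ....
After op 4 (insert('j')): buffer="gtrjejj" (len 7), cursors c1@4 c2@7 c3@7, authorship ...1.23
Authorship (.=original, N=cursor N): . . . 1 . 2 3
Index 5: author = 2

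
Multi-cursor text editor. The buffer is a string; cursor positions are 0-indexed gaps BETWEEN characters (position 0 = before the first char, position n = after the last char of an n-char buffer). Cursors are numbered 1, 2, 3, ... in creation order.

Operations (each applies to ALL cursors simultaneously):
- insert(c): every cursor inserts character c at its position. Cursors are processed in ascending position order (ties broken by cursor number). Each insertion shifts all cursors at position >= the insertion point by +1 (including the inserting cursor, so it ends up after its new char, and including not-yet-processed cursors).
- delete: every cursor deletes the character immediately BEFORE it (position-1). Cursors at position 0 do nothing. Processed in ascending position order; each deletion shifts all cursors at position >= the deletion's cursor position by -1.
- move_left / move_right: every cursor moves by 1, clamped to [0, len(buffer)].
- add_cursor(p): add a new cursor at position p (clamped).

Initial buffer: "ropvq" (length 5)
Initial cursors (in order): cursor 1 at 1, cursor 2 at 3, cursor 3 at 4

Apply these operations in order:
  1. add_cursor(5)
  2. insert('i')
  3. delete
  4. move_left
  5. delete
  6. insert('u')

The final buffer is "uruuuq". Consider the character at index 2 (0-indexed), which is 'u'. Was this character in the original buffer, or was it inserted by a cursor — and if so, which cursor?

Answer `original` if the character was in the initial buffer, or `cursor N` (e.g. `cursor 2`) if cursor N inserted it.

After op 1 (add_cursor(5)): buffer="ropvq" (len 5), cursors c1@1 c2@3 c3@4 c4@5, authorship .....
After op 2 (insert('i')): buffer="riopiviqi" (len 9), cursors c1@2 c2@5 c3@7 c4@9, authorship .1..2.3.4
After op 3 (delete): buffer="ropvq" (len 5), cursors c1@1 c2@3 c3@4 c4@5, authorship .....
After op 4 (move_left): buffer="ropvq" (len 5), cursors c1@0 c2@2 c3@3 c4@4, authorship .....
After op 5 (delete): buffer="rq" (len 2), cursors c1@0 c2@1 c3@1 c4@1, authorship ..
After op 6 (insert('u')): buffer="uruuuq" (len 6), cursors c1@1 c2@5 c3@5 c4@5, authorship 1.234.
Authorship (.=original, N=cursor N): 1 . 2 3 4 .
Index 2: author = 2

Answer: cursor 2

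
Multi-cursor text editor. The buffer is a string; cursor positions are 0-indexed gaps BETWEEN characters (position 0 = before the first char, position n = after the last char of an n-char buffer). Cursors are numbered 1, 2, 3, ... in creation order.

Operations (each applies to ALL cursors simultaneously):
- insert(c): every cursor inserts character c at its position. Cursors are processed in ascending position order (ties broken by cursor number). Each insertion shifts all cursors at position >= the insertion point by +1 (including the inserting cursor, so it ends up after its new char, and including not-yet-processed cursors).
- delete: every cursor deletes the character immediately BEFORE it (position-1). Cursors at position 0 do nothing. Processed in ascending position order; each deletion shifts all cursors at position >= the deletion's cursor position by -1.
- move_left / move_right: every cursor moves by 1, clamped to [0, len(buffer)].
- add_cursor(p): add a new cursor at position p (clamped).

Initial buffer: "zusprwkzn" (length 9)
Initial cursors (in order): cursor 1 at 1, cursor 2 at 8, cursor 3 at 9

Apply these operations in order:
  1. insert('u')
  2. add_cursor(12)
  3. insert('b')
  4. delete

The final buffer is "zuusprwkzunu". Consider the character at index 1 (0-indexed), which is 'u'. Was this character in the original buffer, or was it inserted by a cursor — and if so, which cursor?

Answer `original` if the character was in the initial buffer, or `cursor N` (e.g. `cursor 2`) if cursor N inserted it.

After op 1 (insert('u')): buffer="zuusprwkzunu" (len 12), cursors c1@2 c2@10 c3@12, authorship .1.......2.3
After op 2 (add_cursor(12)): buffer="zuusprwkzunu" (len 12), cursors c1@2 c2@10 c3@12 c4@12, authorship .1.......2.3
After op 3 (insert('b')): buffer="zubusprwkzubnubb" (len 16), cursors c1@3 c2@12 c3@16 c4@16, authorship .11.......22.334
After op 4 (delete): buffer="zuusprwkzunu" (len 12), cursors c1@2 c2@10 c3@12 c4@12, authorship .1.......2.3
Authorship (.=original, N=cursor N): . 1 . . . . . . . 2 . 3
Index 1: author = 1

Answer: cursor 1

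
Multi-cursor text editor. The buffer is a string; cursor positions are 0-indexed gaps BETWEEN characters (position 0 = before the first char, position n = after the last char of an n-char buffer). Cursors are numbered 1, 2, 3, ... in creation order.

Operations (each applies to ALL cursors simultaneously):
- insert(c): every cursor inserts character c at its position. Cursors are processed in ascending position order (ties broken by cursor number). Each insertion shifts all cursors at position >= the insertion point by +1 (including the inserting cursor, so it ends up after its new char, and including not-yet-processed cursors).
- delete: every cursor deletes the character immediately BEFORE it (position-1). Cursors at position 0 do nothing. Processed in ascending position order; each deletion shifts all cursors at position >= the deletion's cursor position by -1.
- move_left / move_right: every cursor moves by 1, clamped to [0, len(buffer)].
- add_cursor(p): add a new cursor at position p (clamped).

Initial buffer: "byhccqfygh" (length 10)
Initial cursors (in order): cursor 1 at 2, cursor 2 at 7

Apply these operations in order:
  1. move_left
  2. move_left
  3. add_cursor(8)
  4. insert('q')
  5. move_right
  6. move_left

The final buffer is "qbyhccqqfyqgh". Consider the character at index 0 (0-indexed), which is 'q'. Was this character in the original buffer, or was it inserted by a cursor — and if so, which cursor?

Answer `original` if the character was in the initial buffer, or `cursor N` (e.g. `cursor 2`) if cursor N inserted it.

Answer: cursor 1

Derivation:
After op 1 (move_left): buffer="byhccqfygh" (len 10), cursors c1@1 c2@6, authorship ..........
After op 2 (move_left): buffer="byhccqfygh" (len 10), cursors c1@0 c2@5, authorship ..........
After op 3 (add_cursor(8)): buffer="byhccqfygh" (len 10), cursors c1@0 c2@5 c3@8, authorship ..........
After op 4 (insert('q')): buffer="qbyhccqqfyqgh" (len 13), cursors c1@1 c2@7 c3@11, authorship 1.....2...3..
After op 5 (move_right): buffer="qbyhccqqfyqgh" (len 13), cursors c1@2 c2@8 c3@12, authorship 1.....2...3..
After op 6 (move_left): buffer="qbyhccqqfyqgh" (len 13), cursors c1@1 c2@7 c3@11, authorship 1.....2...3..
Authorship (.=original, N=cursor N): 1 . . . . . 2 . . . 3 . .
Index 0: author = 1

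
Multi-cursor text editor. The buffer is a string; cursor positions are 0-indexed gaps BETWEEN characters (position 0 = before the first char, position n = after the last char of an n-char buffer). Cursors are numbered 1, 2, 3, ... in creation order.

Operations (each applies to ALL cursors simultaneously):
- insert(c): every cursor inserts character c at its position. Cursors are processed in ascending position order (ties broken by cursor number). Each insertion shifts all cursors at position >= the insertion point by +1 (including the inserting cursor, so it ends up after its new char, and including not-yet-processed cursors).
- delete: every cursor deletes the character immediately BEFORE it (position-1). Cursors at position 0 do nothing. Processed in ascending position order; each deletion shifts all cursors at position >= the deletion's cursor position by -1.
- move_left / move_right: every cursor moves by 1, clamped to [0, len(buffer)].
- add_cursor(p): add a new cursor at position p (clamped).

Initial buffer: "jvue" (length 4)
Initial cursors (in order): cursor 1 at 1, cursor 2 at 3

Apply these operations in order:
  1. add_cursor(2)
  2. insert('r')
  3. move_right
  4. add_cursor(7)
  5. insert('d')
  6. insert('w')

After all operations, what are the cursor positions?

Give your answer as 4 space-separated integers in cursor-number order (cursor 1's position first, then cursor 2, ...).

After op 1 (add_cursor(2)): buffer="jvue" (len 4), cursors c1@1 c3@2 c2@3, authorship ....
After op 2 (insert('r')): buffer="jrvrure" (len 7), cursors c1@2 c3@4 c2@6, authorship .1.3.2.
After op 3 (move_right): buffer="jrvrure" (len 7), cursors c1@3 c3@5 c2@7, authorship .1.3.2.
After op 4 (add_cursor(7)): buffer="jrvrure" (len 7), cursors c1@3 c3@5 c2@7 c4@7, authorship .1.3.2.
After op 5 (insert('d')): buffer="jrvdrudredd" (len 11), cursors c1@4 c3@7 c2@11 c4@11, authorship .1.13.32.24
After op 6 (insert('w')): buffer="jrvdwrudwreddww" (len 15), cursors c1@5 c3@9 c2@15 c4@15, authorship .1.113.332.2424

Answer: 5 15 9 15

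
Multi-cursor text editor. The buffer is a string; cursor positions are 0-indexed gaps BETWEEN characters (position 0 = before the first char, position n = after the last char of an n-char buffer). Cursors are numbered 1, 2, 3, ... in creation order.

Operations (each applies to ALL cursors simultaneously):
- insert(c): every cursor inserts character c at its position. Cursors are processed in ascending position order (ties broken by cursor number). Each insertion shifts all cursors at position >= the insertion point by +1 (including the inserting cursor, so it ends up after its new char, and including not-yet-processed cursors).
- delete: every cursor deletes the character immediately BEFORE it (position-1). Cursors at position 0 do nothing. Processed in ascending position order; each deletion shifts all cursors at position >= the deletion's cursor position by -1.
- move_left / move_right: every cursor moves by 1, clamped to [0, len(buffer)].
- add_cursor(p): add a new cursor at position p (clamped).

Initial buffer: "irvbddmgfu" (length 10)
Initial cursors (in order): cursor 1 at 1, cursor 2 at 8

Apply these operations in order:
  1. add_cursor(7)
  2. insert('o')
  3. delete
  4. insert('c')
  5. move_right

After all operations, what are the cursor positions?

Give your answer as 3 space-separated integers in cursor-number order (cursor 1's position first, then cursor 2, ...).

After op 1 (add_cursor(7)): buffer="irvbddmgfu" (len 10), cursors c1@1 c3@7 c2@8, authorship ..........
After op 2 (insert('o')): buffer="iorvbddmogofu" (len 13), cursors c1@2 c3@9 c2@11, authorship .1......3.2..
After op 3 (delete): buffer="irvbddmgfu" (len 10), cursors c1@1 c3@7 c2@8, authorship ..........
After op 4 (insert('c')): buffer="icrvbddmcgcfu" (len 13), cursors c1@2 c3@9 c2@11, authorship .1......3.2..
After op 5 (move_right): buffer="icrvbddmcgcfu" (len 13), cursors c1@3 c3@10 c2@12, authorship .1......3.2..

Answer: 3 12 10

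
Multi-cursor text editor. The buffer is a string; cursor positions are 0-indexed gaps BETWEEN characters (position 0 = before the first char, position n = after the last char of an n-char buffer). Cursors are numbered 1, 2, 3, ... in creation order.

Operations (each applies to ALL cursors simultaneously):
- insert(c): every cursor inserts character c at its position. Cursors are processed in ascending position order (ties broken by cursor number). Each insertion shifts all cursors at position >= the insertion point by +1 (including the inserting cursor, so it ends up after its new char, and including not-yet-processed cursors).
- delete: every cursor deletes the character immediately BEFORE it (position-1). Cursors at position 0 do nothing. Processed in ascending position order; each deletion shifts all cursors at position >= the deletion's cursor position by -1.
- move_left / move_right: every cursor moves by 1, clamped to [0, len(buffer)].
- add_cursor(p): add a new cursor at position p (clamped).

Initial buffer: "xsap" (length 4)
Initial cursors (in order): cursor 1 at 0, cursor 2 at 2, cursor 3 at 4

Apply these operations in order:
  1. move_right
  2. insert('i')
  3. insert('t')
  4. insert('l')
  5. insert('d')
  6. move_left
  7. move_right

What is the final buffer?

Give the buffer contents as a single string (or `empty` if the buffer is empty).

Answer: xitldsaitldpitld

Derivation:
After op 1 (move_right): buffer="xsap" (len 4), cursors c1@1 c2@3 c3@4, authorship ....
After op 2 (insert('i')): buffer="xisaipi" (len 7), cursors c1@2 c2@5 c3@7, authorship .1..2.3
After op 3 (insert('t')): buffer="xitsaitpit" (len 10), cursors c1@3 c2@7 c3@10, authorship .11..22.33
After op 4 (insert('l')): buffer="xitlsaitlpitl" (len 13), cursors c1@4 c2@9 c3@13, authorship .111..222.333
After op 5 (insert('d')): buffer="xitldsaitldpitld" (len 16), cursors c1@5 c2@11 c3@16, authorship .1111..2222.3333
After op 6 (move_left): buffer="xitldsaitldpitld" (len 16), cursors c1@4 c2@10 c3@15, authorship .1111..2222.3333
After op 7 (move_right): buffer="xitldsaitldpitld" (len 16), cursors c1@5 c2@11 c3@16, authorship .1111..2222.3333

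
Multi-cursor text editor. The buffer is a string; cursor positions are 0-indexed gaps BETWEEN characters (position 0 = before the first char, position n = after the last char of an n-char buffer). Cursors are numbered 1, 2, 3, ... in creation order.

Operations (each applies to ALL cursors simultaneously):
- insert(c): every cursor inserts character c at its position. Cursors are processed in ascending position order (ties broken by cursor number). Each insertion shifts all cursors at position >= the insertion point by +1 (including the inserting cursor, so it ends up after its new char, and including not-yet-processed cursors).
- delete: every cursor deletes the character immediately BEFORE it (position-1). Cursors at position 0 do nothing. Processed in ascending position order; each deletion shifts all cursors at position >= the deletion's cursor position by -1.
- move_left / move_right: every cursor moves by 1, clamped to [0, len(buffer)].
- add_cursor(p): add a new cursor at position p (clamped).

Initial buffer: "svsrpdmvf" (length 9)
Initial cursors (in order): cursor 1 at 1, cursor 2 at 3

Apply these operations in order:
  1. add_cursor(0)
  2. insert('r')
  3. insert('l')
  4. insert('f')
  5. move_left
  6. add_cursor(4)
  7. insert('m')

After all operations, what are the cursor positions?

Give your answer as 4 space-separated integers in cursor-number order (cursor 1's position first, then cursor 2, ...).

After op 1 (add_cursor(0)): buffer="svsrpdmvf" (len 9), cursors c3@0 c1@1 c2@3, authorship .........
After op 2 (insert('r')): buffer="rsrvsrrpdmvf" (len 12), cursors c3@1 c1@3 c2@6, authorship 3.1..2......
After op 3 (insert('l')): buffer="rlsrlvsrlrpdmvf" (len 15), cursors c3@2 c1@5 c2@9, authorship 33.11..22......
After op 4 (insert('f')): buffer="rlfsrlfvsrlfrpdmvf" (len 18), cursors c3@3 c1@7 c2@12, authorship 333.111..222......
After op 5 (move_left): buffer="rlfsrlfvsrlfrpdmvf" (len 18), cursors c3@2 c1@6 c2@11, authorship 333.111..222......
After op 6 (add_cursor(4)): buffer="rlfsrlfvsrlfrpdmvf" (len 18), cursors c3@2 c4@4 c1@6 c2@11, authorship 333.111..222......
After op 7 (insert('m')): buffer="rlmfsmrlmfvsrlmfrpdmvf" (len 22), cursors c3@3 c4@6 c1@9 c2@15, authorship 3333.41111..2222......

Answer: 9 15 3 6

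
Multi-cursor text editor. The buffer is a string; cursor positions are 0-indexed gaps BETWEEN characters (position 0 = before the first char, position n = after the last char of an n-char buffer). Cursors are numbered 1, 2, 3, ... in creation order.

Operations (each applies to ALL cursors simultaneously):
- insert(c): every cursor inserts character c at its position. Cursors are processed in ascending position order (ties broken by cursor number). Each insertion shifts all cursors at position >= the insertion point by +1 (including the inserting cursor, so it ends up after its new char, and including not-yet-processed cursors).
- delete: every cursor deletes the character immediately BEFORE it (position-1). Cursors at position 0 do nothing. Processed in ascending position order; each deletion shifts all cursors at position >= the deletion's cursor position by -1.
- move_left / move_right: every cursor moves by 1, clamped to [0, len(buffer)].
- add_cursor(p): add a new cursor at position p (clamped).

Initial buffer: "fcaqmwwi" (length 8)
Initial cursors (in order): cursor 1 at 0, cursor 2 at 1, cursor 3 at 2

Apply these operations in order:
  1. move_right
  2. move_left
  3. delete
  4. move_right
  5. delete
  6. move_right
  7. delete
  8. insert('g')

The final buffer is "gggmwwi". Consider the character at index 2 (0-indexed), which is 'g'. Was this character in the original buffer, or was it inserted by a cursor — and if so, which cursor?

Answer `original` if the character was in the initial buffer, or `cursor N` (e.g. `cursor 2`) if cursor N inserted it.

After op 1 (move_right): buffer="fcaqmwwi" (len 8), cursors c1@1 c2@2 c3@3, authorship ........
After op 2 (move_left): buffer="fcaqmwwi" (len 8), cursors c1@0 c2@1 c3@2, authorship ........
After op 3 (delete): buffer="aqmwwi" (len 6), cursors c1@0 c2@0 c3@0, authorship ......
After op 4 (move_right): buffer="aqmwwi" (len 6), cursors c1@1 c2@1 c3@1, authorship ......
After op 5 (delete): buffer="qmwwi" (len 5), cursors c1@0 c2@0 c3@0, authorship .....
After op 6 (move_right): buffer="qmwwi" (len 5), cursors c1@1 c2@1 c3@1, authorship .....
After op 7 (delete): buffer="mwwi" (len 4), cursors c1@0 c2@0 c3@0, authorship ....
After op 8 (insert('g')): buffer="gggmwwi" (len 7), cursors c1@3 c2@3 c3@3, authorship 123....
Authorship (.=original, N=cursor N): 1 2 3 . . . .
Index 2: author = 3

Answer: cursor 3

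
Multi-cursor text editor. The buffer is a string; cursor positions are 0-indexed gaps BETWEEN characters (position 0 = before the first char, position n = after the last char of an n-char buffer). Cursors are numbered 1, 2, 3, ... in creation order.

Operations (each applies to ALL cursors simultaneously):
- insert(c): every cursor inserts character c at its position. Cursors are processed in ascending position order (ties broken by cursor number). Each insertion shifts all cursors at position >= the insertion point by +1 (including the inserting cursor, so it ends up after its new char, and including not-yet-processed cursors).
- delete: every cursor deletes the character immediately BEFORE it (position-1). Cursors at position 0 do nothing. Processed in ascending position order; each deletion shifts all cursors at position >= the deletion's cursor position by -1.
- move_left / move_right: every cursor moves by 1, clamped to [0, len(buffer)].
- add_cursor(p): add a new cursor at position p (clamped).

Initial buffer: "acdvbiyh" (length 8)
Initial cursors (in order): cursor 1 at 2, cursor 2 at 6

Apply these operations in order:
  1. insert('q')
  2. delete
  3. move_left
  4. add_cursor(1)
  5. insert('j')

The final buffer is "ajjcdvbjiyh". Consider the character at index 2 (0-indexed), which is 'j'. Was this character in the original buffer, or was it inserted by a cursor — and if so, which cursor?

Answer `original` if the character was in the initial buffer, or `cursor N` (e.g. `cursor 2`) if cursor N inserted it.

After op 1 (insert('q')): buffer="acqdvbiqyh" (len 10), cursors c1@3 c2@8, authorship ..1....2..
After op 2 (delete): buffer="acdvbiyh" (len 8), cursors c1@2 c2@6, authorship ........
After op 3 (move_left): buffer="acdvbiyh" (len 8), cursors c1@1 c2@5, authorship ........
After op 4 (add_cursor(1)): buffer="acdvbiyh" (len 8), cursors c1@1 c3@1 c2@5, authorship ........
After op 5 (insert('j')): buffer="ajjcdvbjiyh" (len 11), cursors c1@3 c3@3 c2@8, authorship .13....2...
Authorship (.=original, N=cursor N): . 1 3 . . . . 2 . . .
Index 2: author = 3

Answer: cursor 3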